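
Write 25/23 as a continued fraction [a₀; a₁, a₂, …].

[1; 11, 2]

25 ÷ 23 → quotient 1, remainder 2
23 ÷ 2 → quotient 11, remainder 1
2 ÷ 1 → quotient 2, remainder 0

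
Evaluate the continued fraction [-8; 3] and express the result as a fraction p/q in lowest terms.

-23/3

Start with 3.
-8 + 1/(3/1) = -8 + 1/3 = -23/3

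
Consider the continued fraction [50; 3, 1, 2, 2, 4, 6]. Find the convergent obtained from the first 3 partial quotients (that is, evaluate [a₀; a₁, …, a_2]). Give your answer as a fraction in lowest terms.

Collapse the nested fraction from the inside out:
Start with 1.
3 + 1/(1/1) = 3 + 1/1 = 4/1
50 + 1/(4/1) = 50 + 1/4 = 201/4

201/4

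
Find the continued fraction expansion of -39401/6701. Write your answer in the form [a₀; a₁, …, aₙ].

-39401 ÷ 6701 → quotient -6, remainder 805
6701 ÷ 805 → quotient 8, remainder 261
805 ÷ 261 → quotient 3, remainder 22
261 ÷ 22 → quotient 11, remainder 19
22 ÷ 19 → quotient 1, remainder 3
19 ÷ 3 → quotient 6, remainder 1
3 ÷ 1 → quotient 3, remainder 0

[-6; 8, 3, 11, 1, 6, 3]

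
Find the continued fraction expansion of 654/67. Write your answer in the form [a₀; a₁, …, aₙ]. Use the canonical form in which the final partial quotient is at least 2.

Repeatedly divide and take the remainder:
⌊654/67⌋ = 9, remainder 51
⌊67/51⌋ = 1, remainder 16
⌊51/16⌋ = 3, remainder 3
⌊16/3⌋ = 5, remainder 1
⌊3/1⌋ = 3, remainder 0

[9; 1, 3, 5, 3]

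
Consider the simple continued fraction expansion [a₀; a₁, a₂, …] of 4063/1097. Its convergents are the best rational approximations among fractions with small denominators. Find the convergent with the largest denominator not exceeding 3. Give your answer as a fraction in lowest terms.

a_0 = 3: 3/1  (≤ bound)
a_1 = 1: 4/1  (≤ bound)
a_2 = 2: 11/3  (≤ bound)
a_3 = 2: 26/7  (> 3, stop)

11/3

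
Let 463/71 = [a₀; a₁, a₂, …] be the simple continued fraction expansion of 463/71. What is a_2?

463 ÷ 71 → quotient 6, remainder 37
71 ÷ 37 → quotient 1, remainder 34
37 ÷ 34 → quotient 1, remainder 3

1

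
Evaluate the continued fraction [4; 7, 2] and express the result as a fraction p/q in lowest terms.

Compute successive convergents:
a_0 = 4: 4/1
a_1 = 7: 29/7
a_2 = 2: 62/15

62/15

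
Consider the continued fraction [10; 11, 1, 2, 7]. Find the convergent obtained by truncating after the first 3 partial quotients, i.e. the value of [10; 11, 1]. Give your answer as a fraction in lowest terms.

121/12

Use the convergent recurrence hₖ = aₖ·hₖ₋₁ + hₖ₋₂ (and likewise for the denominators kₖ):
a_0 = 10: 10/1
a_1 = 11: 111/11
a_2 = 1: 121/12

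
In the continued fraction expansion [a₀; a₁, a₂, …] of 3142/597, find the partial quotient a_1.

3142 ÷ 597 → quotient 5, remainder 157
597 ÷ 157 → quotient 3, remainder 126

3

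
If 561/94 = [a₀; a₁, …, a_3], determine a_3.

Apply division with remainder until the remainder is 0:
⌊561/94⌋ = 5, remainder 91
⌊94/91⌋ = 1, remainder 3
⌊91/3⌋ = 30, remainder 1
⌊3/1⌋ = 3, remainder 0

3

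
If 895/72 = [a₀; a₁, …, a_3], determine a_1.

895 ÷ 72 → quotient 12, remainder 31
72 ÷ 31 → quotient 2, remainder 10

2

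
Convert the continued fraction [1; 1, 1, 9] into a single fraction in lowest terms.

a_0 = 1: 1/1
a_1 = 1: 2/1
a_2 = 1: 3/2
a_3 = 9: 29/19

29/19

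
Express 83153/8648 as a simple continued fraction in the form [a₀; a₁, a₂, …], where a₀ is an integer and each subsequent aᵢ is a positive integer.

[9; 1, 1, 1, 1, 2, 60, 11]

83153 = 9·8648 + 5321, so a_0 = 9
8648 = 1·5321 + 3327, so a_1 = 1
5321 = 1·3327 + 1994, so a_2 = 1
3327 = 1·1994 + 1333, so a_3 = 1
1994 = 1·1333 + 661, so a_4 = 1
1333 = 2·661 + 11, so a_5 = 2
661 = 60·11 + 1, so a_6 = 60
11 = 11·1 + 0, so a_7 = 11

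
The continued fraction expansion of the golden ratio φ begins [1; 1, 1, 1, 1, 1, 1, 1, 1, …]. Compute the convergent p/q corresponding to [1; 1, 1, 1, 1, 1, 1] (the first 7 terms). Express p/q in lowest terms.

21/13

Start with 1.
1 + 1/(1/1) = 1 + 1/1 = 2/1
1 + 1/(2/1) = 1 + 1/2 = 3/2
1 + 1/(3/2) = 1 + 2/3 = 5/3
1 + 1/(5/3) = 1 + 3/5 = 8/5
1 + 1/(8/5) = 1 + 5/8 = 13/8
1 + 1/(13/8) = 1 + 8/13 = 21/13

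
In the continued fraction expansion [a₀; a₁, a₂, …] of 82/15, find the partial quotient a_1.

2

82 = 5·15 + 7, so a_0 = 5
15 = 2·7 + 1, so a_1 = 2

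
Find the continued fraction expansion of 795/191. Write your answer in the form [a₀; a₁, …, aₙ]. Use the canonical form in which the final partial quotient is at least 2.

[4; 6, 6, 5]

Run the Euclidean algorithm, recording each quotient:
⌊795/191⌋ = 4, remainder 31
⌊191/31⌋ = 6, remainder 5
⌊31/5⌋ = 6, remainder 1
⌊5/1⌋ = 5, remainder 0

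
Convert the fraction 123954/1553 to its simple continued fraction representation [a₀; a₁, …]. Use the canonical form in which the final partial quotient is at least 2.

123954 ÷ 1553 → quotient 79, remainder 1267
1553 ÷ 1267 → quotient 1, remainder 286
1267 ÷ 286 → quotient 4, remainder 123
286 ÷ 123 → quotient 2, remainder 40
123 ÷ 40 → quotient 3, remainder 3
40 ÷ 3 → quotient 13, remainder 1
3 ÷ 1 → quotient 3, remainder 0

[79; 1, 4, 2, 3, 13, 3]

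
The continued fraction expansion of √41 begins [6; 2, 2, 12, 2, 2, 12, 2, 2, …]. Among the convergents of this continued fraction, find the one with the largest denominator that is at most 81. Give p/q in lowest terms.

397/62

List convergents until the denominator exceeds the bound:
a_0 = 6: 6/1  (≤ bound)
a_1 = 2: 13/2  (≤ bound)
a_2 = 2: 32/5  (≤ bound)
a_3 = 12: 397/62  (≤ bound)
a_4 = 2: 826/129  (> 81, stop)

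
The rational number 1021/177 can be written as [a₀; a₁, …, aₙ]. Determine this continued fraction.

[5; 1, 3, 3, 6, 2]

Run the Euclidean algorithm, recording each quotient:
1021 = 5·177 + 136, so a_0 = 5
177 = 1·136 + 41, so a_1 = 1
136 = 3·41 + 13, so a_2 = 3
41 = 3·13 + 2, so a_3 = 3
13 = 6·2 + 1, so a_4 = 6
2 = 2·1 + 0, so a_5 = 2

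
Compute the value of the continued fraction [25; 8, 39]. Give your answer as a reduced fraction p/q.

7864/313

Start with 39.
8 + 1/(39/1) = 8 + 1/39 = 313/39
25 + 1/(313/39) = 25 + 39/313 = 7864/313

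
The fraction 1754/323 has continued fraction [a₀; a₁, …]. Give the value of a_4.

4

Run the Euclidean algorithm, recording each quotient:
⌊1754/323⌋ = 5, remainder 139
⌊323/139⌋ = 2, remainder 45
⌊139/45⌋ = 3, remainder 4
⌊45/4⌋ = 11, remainder 1
⌊4/1⌋ = 4, remainder 0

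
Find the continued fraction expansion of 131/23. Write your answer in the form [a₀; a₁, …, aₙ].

[5; 1, 2, 3, 2]

Repeatedly divide and take the remainder:
131 = 5·23 + 16, so a_0 = 5
23 = 1·16 + 7, so a_1 = 1
16 = 2·7 + 2, so a_2 = 2
7 = 3·2 + 1, so a_3 = 3
2 = 2·1 + 0, so a_4 = 2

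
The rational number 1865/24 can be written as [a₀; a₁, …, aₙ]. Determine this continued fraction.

1865 = 77·24 + 17, so a_0 = 77
24 = 1·17 + 7, so a_1 = 1
17 = 2·7 + 3, so a_2 = 2
7 = 2·3 + 1, so a_3 = 2
3 = 3·1 + 0, so a_4 = 3

[77; 1, 2, 2, 3]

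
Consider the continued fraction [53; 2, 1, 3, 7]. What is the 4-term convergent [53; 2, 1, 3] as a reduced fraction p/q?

587/11

Compute successive convergents:
a_0 = 53: 53/1
a_1 = 2: 107/2
a_2 = 1: 160/3
a_3 = 3: 587/11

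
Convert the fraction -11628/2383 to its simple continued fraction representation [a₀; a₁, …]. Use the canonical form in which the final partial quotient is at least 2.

Repeatedly divide and take the remainder:
⌊-11628/2383⌋ = -5, remainder 287
⌊2383/287⌋ = 8, remainder 87
⌊287/87⌋ = 3, remainder 26
⌊87/26⌋ = 3, remainder 9
⌊26/9⌋ = 2, remainder 8
⌊9/8⌋ = 1, remainder 1
⌊8/1⌋ = 8, remainder 0

[-5; 8, 3, 3, 2, 1, 8]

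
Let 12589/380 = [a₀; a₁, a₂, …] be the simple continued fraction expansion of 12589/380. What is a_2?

⌊12589/380⌋ = 33, remainder 49
⌊380/49⌋ = 7, remainder 37
⌊49/37⌋ = 1, remainder 12

1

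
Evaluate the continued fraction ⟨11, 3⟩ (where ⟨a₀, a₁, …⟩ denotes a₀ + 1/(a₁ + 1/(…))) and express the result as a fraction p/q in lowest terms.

34/3

a_0 = 11: 11/1
a_1 = 3: 34/3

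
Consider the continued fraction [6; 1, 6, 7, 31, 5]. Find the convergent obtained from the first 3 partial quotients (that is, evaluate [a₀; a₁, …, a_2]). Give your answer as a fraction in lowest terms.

a_0 = 6: 6/1
a_1 = 1: 7/1
a_2 = 6: 48/7

48/7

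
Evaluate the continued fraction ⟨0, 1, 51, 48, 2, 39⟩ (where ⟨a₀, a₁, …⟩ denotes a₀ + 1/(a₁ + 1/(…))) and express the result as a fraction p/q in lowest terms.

195460/199291

Start with 39.
2 + 1/(39/1) = 2 + 1/39 = 79/39
48 + 1/(79/39) = 48 + 39/79 = 3831/79
51 + 1/(3831/79) = 51 + 79/3831 = 195460/3831
1 + 1/(195460/3831) = 1 + 3831/195460 = 199291/195460
0 + 1/(199291/195460) = 0 + 195460/199291 = 195460/199291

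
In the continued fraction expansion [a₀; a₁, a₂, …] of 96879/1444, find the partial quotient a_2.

43

Apply division with remainder until the remainder is 0:
⌊96879/1444⌋ = 67, remainder 131
⌊1444/131⌋ = 11, remainder 3
⌊131/3⌋ = 43, remainder 2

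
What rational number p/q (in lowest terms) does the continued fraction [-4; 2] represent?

Starting at the tail and folding back:
Start with 2.
-4 + 1/(2/1) = -4 + 1/2 = -7/2

-7/2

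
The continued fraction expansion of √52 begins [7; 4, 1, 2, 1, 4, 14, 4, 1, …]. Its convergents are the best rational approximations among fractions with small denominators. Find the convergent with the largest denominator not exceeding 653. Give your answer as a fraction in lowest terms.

a_0 = 7: 7/1  (≤ bound)
a_1 = 4: 29/4  (≤ bound)
a_2 = 1: 36/5  (≤ bound)
a_3 = 2: 101/14  (≤ bound)
a_4 = 1: 137/19  (≤ bound)
a_5 = 4: 649/90  (≤ bound)
a_6 = 14: 9223/1279  (> 653, stop)

649/90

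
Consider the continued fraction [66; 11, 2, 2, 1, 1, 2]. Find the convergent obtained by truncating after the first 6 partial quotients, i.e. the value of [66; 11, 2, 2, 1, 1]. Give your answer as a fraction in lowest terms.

a_0 = 66: 66/1
a_1 = 11: 727/11
a_2 = 2: 1520/23
a_3 = 2: 3767/57
a_4 = 1: 5287/80
a_5 = 1: 9054/137

9054/137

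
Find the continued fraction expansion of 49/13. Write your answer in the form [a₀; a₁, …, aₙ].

[3; 1, 3, 3]

⌊49/13⌋ = 3, remainder 10
⌊13/10⌋ = 1, remainder 3
⌊10/3⌋ = 3, remainder 1
⌊3/1⌋ = 3, remainder 0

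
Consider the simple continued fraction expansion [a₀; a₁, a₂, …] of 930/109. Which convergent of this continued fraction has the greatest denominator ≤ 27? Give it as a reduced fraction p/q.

a_0 = 8: 8/1  (≤ bound)
a_1 = 1: 9/1  (≤ bound)
a_2 = 1: 17/2  (≤ bound)
a_3 = 7: 128/15  (≤ bound)
a_4 = 3: 401/47  (> 27, stop)

128/15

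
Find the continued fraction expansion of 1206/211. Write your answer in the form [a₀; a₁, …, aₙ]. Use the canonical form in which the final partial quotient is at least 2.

[5; 1, 2, 1, 1, 14, 2]

Run the Euclidean algorithm, recording each quotient:
1206 ÷ 211 → quotient 5, remainder 151
211 ÷ 151 → quotient 1, remainder 60
151 ÷ 60 → quotient 2, remainder 31
60 ÷ 31 → quotient 1, remainder 29
31 ÷ 29 → quotient 1, remainder 2
29 ÷ 2 → quotient 14, remainder 1
2 ÷ 1 → quotient 2, remainder 0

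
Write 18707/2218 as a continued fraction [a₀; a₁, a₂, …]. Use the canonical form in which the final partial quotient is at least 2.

⌊18707/2218⌋ = 8, remainder 963
⌊2218/963⌋ = 2, remainder 292
⌊963/292⌋ = 3, remainder 87
⌊292/87⌋ = 3, remainder 31
⌊87/31⌋ = 2, remainder 25
⌊31/25⌋ = 1, remainder 6
⌊25/6⌋ = 4, remainder 1
⌊6/1⌋ = 6, remainder 0

[8; 2, 3, 3, 2, 1, 4, 6]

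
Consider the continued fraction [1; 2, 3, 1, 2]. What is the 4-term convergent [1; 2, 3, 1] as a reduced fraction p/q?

Start with 1.
3 + 1/(1/1) = 3 + 1/1 = 4/1
2 + 1/(4/1) = 2 + 1/4 = 9/4
1 + 1/(9/4) = 1 + 4/9 = 13/9

13/9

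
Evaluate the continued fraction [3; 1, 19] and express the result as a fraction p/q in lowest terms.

a_0 = 3: 3/1
a_1 = 1: 4/1
a_2 = 19: 79/20

79/20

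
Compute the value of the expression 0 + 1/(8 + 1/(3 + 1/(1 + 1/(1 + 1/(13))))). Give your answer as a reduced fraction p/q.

95/787

Use the convergent recurrence hₖ = aₖ·hₖ₋₁ + hₖ₋₂ (and likewise for the denominators kₖ):
a_0 = 0: 0/1
a_1 = 8: 1/8
a_2 = 3: 3/25
a_3 = 1: 4/33
a_4 = 1: 7/58
a_5 = 13: 95/787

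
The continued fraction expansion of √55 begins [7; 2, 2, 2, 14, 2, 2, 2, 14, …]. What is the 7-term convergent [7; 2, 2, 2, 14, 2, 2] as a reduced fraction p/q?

Start with 2.
2 + 1/(2/1) = 2 + 1/2 = 5/2
14 + 1/(5/2) = 14 + 2/5 = 72/5
2 + 1/(72/5) = 2 + 5/72 = 149/72
2 + 1/(149/72) = 2 + 72/149 = 370/149
2 + 1/(370/149) = 2 + 149/370 = 889/370
7 + 1/(889/370) = 7 + 370/889 = 6593/889

6593/889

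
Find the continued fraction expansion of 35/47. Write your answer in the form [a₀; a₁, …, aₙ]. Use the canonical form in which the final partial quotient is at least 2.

[0; 1, 2, 1, 11]

35 ÷ 47 → quotient 0, remainder 35
47 ÷ 35 → quotient 1, remainder 12
35 ÷ 12 → quotient 2, remainder 11
12 ÷ 11 → quotient 1, remainder 1
11 ÷ 1 → quotient 11, remainder 0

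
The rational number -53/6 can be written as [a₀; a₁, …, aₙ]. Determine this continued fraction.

[-9; 6]

-53 = -9·6 + 1, so a_0 = -9
6 = 6·1 + 0, so a_1 = 6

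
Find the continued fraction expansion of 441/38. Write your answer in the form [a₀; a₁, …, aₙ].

[11; 1, 1, 1, 1, 7]

⌊441/38⌋ = 11, remainder 23
⌊38/23⌋ = 1, remainder 15
⌊23/15⌋ = 1, remainder 8
⌊15/8⌋ = 1, remainder 7
⌊8/7⌋ = 1, remainder 1
⌊7/1⌋ = 7, remainder 0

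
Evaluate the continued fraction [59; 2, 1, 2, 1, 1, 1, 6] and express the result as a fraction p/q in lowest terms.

Start with 6.
1 + 1/(6/1) = 1 + 1/6 = 7/6
1 + 1/(7/6) = 1 + 6/7 = 13/7
1 + 1/(13/7) = 1 + 7/13 = 20/13
2 + 1/(20/13) = 2 + 13/20 = 53/20
1 + 1/(53/20) = 1 + 20/53 = 73/53
2 + 1/(73/53) = 2 + 53/73 = 199/73
59 + 1/(199/73) = 59 + 73/199 = 11814/199

11814/199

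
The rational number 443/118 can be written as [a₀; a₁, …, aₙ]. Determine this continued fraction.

[3; 1, 3, 14, 2]

Apply division with remainder until the remainder is 0:
⌊443/118⌋ = 3, remainder 89
⌊118/89⌋ = 1, remainder 29
⌊89/29⌋ = 3, remainder 2
⌊29/2⌋ = 14, remainder 1
⌊2/1⌋ = 2, remainder 0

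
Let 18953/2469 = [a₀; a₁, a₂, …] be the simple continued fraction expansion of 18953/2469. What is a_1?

1

Apply division with remainder until the remainder is 0:
⌊18953/2469⌋ = 7, remainder 1670
⌊2469/1670⌋ = 1, remainder 799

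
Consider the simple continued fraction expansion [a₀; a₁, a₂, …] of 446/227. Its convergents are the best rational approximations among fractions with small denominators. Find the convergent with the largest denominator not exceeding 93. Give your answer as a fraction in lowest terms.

167/85

a_0 = 1: 1/1  (≤ bound)
a_1 = 1: 2/1  (≤ bound)
a_2 = 27: 55/28  (≤ bound)
a_3 = 2: 112/57  (≤ bound)
a_4 = 1: 167/85  (≤ bound)
a_5 = 2: 446/227  (> 93, stop)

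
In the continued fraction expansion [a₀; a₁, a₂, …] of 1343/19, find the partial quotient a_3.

6

⌊1343/19⌋ = 70, remainder 13
⌊19/13⌋ = 1, remainder 6
⌊13/6⌋ = 2, remainder 1
⌊6/1⌋ = 6, remainder 0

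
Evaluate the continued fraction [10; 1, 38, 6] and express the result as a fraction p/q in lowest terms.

a_0 = 10: 10/1
a_1 = 1: 11/1
a_2 = 38: 428/39
a_3 = 6: 2579/235

2579/235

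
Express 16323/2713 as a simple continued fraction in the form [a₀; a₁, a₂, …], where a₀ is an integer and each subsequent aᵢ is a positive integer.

[6; 60, 3, 2, 6]

⌊16323/2713⌋ = 6, remainder 45
⌊2713/45⌋ = 60, remainder 13
⌊45/13⌋ = 3, remainder 6
⌊13/6⌋ = 2, remainder 1
⌊6/1⌋ = 6, remainder 0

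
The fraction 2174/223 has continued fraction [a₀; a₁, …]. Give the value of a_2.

2174 ÷ 223 → quotient 9, remainder 167
223 ÷ 167 → quotient 1, remainder 56
167 ÷ 56 → quotient 2, remainder 55

2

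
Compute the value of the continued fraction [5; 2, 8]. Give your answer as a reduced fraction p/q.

93/17

Start with 8.
2 + 1/(8/1) = 2 + 1/8 = 17/8
5 + 1/(17/8) = 5 + 8/17 = 93/17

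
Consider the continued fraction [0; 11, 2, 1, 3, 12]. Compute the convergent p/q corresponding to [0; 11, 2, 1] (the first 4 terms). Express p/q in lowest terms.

Start with 1.
2 + 1/(1/1) = 2 + 1/1 = 3/1
11 + 1/(3/1) = 11 + 1/3 = 34/3
0 + 1/(34/3) = 0 + 3/34 = 3/34

3/34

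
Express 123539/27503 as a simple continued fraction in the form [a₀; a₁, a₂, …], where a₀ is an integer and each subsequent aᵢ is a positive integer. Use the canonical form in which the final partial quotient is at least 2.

[4; 2, 30, 7, 1, 7, 7]

Repeatedly divide and take the remainder:
⌊123539/27503⌋ = 4, remainder 13527
⌊27503/13527⌋ = 2, remainder 449
⌊13527/449⌋ = 30, remainder 57
⌊449/57⌋ = 7, remainder 50
⌊57/50⌋ = 1, remainder 7
⌊50/7⌋ = 7, remainder 1
⌊7/1⌋ = 7, remainder 0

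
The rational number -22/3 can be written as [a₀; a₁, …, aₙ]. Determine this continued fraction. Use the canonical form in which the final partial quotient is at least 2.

[-8; 1, 2]

⌊-22/3⌋ = -8, remainder 2
⌊3/2⌋ = 1, remainder 1
⌊2/1⌋ = 2, remainder 0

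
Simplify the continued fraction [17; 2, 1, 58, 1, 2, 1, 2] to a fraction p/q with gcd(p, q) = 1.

33977/1960

a_0 = 17: 17/1
a_1 = 2: 35/2
a_2 = 1: 52/3
a_3 = 58: 3051/176
a_4 = 1: 3103/179
a_5 = 2: 9257/534
a_6 = 1: 12360/713
a_7 = 2: 33977/1960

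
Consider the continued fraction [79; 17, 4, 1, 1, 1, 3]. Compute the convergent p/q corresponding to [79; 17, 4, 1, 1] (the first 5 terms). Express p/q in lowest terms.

a_0 = 79: 79/1
a_1 = 17: 1344/17
a_2 = 4: 5455/69
a_3 = 1: 6799/86
a_4 = 1: 12254/155

12254/155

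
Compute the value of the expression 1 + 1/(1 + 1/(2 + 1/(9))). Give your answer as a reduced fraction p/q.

a_0 = 1: 1/1
a_1 = 1: 2/1
a_2 = 2: 5/3
a_3 = 9: 47/28

47/28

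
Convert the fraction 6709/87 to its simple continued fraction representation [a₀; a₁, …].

[77; 8, 1, 2, 3]

6709 = 77·87 + 10, so a_0 = 77
87 = 8·10 + 7, so a_1 = 8
10 = 1·7 + 3, so a_2 = 1
7 = 2·3 + 1, so a_3 = 2
3 = 3·1 + 0, so a_4 = 3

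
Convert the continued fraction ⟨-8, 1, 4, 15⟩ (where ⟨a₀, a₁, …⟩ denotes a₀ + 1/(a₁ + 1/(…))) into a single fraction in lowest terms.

Start with 15.
4 + 1/(15/1) = 4 + 1/15 = 61/15
1 + 1/(61/15) = 1 + 15/61 = 76/61
-8 + 1/(76/61) = -8 + 61/76 = -547/76

-547/76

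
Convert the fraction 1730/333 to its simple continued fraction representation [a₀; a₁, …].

⌊1730/333⌋ = 5, remainder 65
⌊333/65⌋ = 5, remainder 8
⌊65/8⌋ = 8, remainder 1
⌊8/1⌋ = 8, remainder 0

[5; 5, 8, 8]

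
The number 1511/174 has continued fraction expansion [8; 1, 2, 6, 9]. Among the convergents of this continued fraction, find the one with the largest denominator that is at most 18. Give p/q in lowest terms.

26/3

a_0 = 8: 8/1  (≤ bound)
a_1 = 1: 9/1  (≤ bound)
a_2 = 2: 26/3  (≤ bound)
a_3 = 6: 165/19  (> 18, stop)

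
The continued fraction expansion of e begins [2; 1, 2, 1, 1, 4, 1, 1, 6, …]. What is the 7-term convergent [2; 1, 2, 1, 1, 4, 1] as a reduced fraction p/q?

a_0 = 2: 2/1
a_1 = 1: 3/1
a_2 = 2: 8/3
a_3 = 1: 11/4
a_4 = 1: 19/7
a_5 = 4: 87/32
a_6 = 1: 106/39

106/39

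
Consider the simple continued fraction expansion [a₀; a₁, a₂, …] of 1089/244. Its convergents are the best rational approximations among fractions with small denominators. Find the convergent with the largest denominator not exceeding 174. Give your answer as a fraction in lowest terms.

424/95

a_0 = 4: 4/1  (≤ bound)
a_1 = 2: 9/2  (≤ bound)
a_2 = 6: 58/13  (≤ bound)
a_3 = 3: 183/41  (≤ bound)
a_4 = 1: 241/54  (≤ bound)
a_5 = 1: 424/95  (≤ bound)
a_6 = 2: 1089/244  (> 174, stop)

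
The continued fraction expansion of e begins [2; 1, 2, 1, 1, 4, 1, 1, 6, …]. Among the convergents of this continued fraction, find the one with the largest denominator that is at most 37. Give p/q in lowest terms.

List convergents until the denominator exceeds the bound:
a_0 = 2: 2/1  (≤ bound)
a_1 = 1: 3/1  (≤ bound)
a_2 = 2: 8/3  (≤ bound)
a_3 = 1: 11/4  (≤ bound)
a_4 = 1: 19/7  (≤ bound)
a_5 = 4: 87/32  (≤ bound)
a_6 = 1: 106/39  (> 37, stop)

87/32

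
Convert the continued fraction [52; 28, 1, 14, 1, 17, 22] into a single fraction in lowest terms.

a_0 = 52: 52/1
a_1 = 28: 1457/28
a_2 = 1: 1509/29
a_3 = 14: 22583/434
a_4 = 1: 24092/463
a_5 = 17: 432147/8305
a_6 = 22: 9531326/183173

9531326/183173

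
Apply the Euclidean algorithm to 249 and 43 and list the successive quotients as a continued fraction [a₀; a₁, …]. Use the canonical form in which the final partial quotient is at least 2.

[5; 1, 3, 1, 3, 2]

Run the Euclidean algorithm, recording each quotient:
249 = 5·43 + 34, so a_0 = 5
43 = 1·34 + 9, so a_1 = 1
34 = 3·9 + 7, so a_2 = 3
9 = 1·7 + 2, so a_3 = 1
7 = 3·2 + 1, so a_4 = 3
2 = 2·1 + 0, so a_5 = 2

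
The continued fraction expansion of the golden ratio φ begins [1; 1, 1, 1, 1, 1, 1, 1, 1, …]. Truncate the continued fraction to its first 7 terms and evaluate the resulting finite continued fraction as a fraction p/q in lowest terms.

Start with 1.
1 + 1/(1/1) = 1 + 1/1 = 2/1
1 + 1/(2/1) = 1 + 1/2 = 3/2
1 + 1/(3/2) = 1 + 2/3 = 5/3
1 + 1/(5/3) = 1 + 3/5 = 8/5
1 + 1/(8/5) = 1 + 5/8 = 13/8
1 + 1/(13/8) = 1 + 8/13 = 21/13

21/13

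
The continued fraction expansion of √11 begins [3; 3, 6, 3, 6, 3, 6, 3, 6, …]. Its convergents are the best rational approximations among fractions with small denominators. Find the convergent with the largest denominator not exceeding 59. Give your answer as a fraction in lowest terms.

List convergents until the denominator exceeds the bound:
a_0 = 3: 3/1  (≤ bound)
a_1 = 3: 10/3  (≤ bound)
a_2 = 6: 63/19  (≤ bound)
a_3 = 3: 199/60  (> 59, stop)

63/19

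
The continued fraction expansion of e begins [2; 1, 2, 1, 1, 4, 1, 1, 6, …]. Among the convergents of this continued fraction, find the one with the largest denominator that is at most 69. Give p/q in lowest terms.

a_0 = 2: 2/1  (≤ bound)
a_1 = 1: 3/1  (≤ bound)
a_2 = 2: 8/3  (≤ bound)
a_3 = 1: 11/4  (≤ bound)
a_4 = 1: 19/7  (≤ bound)
a_5 = 4: 87/32  (≤ bound)
a_6 = 1: 106/39  (≤ bound)
a_7 = 1: 193/71  (> 69, stop)

106/39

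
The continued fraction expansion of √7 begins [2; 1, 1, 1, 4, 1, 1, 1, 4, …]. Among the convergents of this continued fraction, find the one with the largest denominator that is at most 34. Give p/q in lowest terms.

82/31

a_0 = 2: 2/1  (≤ bound)
a_1 = 1: 3/1  (≤ bound)
a_2 = 1: 5/2  (≤ bound)
a_3 = 1: 8/3  (≤ bound)
a_4 = 4: 37/14  (≤ bound)
a_5 = 1: 45/17  (≤ bound)
a_6 = 1: 82/31  (≤ bound)
a_7 = 1: 127/48  (> 34, stop)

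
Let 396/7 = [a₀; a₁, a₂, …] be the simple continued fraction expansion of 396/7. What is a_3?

Apply division with remainder until the remainder is 0:
⌊396/7⌋ = 56, remainder 4
⌊7/4⌋ = 1, remainder 3
⌊4/3⌋ = 1, remainder 1
⌊3/1⌋ = 3, remainder 0

3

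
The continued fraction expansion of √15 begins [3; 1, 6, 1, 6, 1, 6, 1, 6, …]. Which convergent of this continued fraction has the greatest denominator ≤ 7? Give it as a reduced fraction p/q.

27/7

List convergents until the denominator exceeds the bound:
a_0 = 3: 3/1  (≤ bound)
a_1 = 1: 4/1  (≤ bound)
a_2 = 6: 27/7  (≤ bound)
a_3 = 1: 31/8  (> 7, stop)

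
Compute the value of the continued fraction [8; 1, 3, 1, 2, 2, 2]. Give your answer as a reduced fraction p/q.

a_0 = 8: 8/1
a_1 = 1: 9/1
a_2 = 3: 35/4
a_3 = 1: 44/5
a_4 = 2: 123/14
a_5 = 2: 290/33
a_6 = 2: 703/80

703/80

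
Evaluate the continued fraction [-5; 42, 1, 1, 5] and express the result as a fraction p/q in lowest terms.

Starting at the tail and folding back:
Start with 5.
1 + 1/(5/1) = 1 + 1/5 = 6/5
1 + 1/(6/5) = 1 + 5/6 = 11/6
42 + 1/(11/6) = 42 + 6/11 = 468/11
-5 + 1/(468/11) = -5 + 11/468 = -2329/468

-2329/468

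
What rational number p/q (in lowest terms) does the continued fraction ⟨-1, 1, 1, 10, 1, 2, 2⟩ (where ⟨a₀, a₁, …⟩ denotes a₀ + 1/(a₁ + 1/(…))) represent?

-75/157

Build up convergents one term at a time:
a_0 = -1: -1/1
a_1 = 1: 0/1
a_2 = 1: -1/2
a_3 = 10: -10/21
a_4 = 1: -11/23
a_5 = 2: -32/67
a_6 = 2: -75/157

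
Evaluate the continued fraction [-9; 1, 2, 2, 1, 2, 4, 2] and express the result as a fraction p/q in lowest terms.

Collapse the nested fraction from the inside out:
Start with 2.
4 + 1/(2/1) = 4 + 1/2 = 9/2
2 + 1/(9/2) = 2 + 2/9 = 20/9
1 + 1/(20/9) = 1 + 9/20 = 29/20
2 + 1/(29/20) = 2 + 20/29 = 78/29
2 + 1/(78/29) = 2 + 29/78 = 185/78
1 + 1/(185/78) = 1 + 78/185 = 263/185
-9 + 1/(263/185) = -9 + 185/263 = -2182/263

-2182/263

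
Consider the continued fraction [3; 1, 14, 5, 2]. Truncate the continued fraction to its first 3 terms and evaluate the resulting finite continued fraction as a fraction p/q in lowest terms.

59/15

Starting at the tail and folding back:
Start with 14.
1 + 1/(14/1) = 1 + 1/14 = 15/14
3 + 1/(15/14) = 3 + 14/15 = 59/15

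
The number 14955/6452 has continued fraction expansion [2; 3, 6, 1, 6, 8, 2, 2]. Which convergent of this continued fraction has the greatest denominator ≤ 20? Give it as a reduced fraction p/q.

a_0 = 2: 2/1  (≤ bound)
a_1 = 3: 7/3  (≤ bound)
a_2 = 6: 44/19  (≤ bound)
a_3 = 1: 51/22  (> 20, stop)

44/19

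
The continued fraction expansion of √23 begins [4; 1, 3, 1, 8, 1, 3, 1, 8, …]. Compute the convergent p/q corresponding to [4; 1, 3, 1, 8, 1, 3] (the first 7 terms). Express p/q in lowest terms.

916/191

Starting at the tail and folding back:
Start with 3.
1 + 1/(3/1) = 1 + 1/3 = 4/3
8 + 1/(4/3) = 8 + 3/4 = 35/4
1 + 1/(35/4) = 1 + 4/35 = 39/35
3 + 1/(39/35) = 3 + 35/39 = 152/39
1 + 1/(152/39) = 1 + 39/152 = 191/152
4 + 1/(191/152) = 4 + 152/191 = 916/191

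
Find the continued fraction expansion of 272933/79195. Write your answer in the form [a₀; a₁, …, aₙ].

Repeatedly divide and take the remainder:
⌊272933/79195⌋ = 3, remainder 35348
⌊79195/35348⌋ = 2, remainder 8499
⌊35348/8499⌋ = 4, remainder 1352
⌊8499/1352⌋ = 6, remainder 387
⌊1352/387⌋ = 3, remainder 191
⌊387/191⌋ = 2, remainder 5
⌊191/5⌋ = 38, remainder 1
⌊5/1⌋ = 5, remainder 0

[3; 2, 4, 6, 3, 2, 38, 5]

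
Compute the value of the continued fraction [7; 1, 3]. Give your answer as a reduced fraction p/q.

Start with 3.
1 + 1/(3/1) = 1 + 1/3 = 4/3
7 + 1/(4/3) = 7 + 3/4 = 31/4

31/4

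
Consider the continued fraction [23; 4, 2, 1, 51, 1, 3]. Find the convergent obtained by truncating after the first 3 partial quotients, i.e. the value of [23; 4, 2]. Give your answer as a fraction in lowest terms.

Work from the innermost term outward:
Start with 2.
4 + 1/(2/1) = 4 + 1/2 = 9/2
23 + 1/(9/2) = 23 + 2/9 = 209/9

209/9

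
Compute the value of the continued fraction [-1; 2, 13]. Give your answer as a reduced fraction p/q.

-14/27

Work from the innermost term outward:
Start with 13.
2 + 1/(13/1) = 2 + 1/13 = 27/13
-1 + 1/(27/13) = -1 + 13/27 = -14/27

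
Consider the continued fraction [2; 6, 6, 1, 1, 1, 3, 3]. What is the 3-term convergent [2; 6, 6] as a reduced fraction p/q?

80/37

a_0 = 2: 2/1
a_1 = 6: 13/6
a_2 = 6: 80/37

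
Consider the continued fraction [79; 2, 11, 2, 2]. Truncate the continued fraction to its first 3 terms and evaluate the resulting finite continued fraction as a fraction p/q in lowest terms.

Compute successive convergents:
a_0 = 79: 79/1
a_1 = 2: 159/2
a_2 = 11: 1828/23

1828/23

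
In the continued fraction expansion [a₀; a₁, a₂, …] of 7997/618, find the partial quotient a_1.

⌊7997/618⌋ = 12, remainder 581
⌊618/581⌋ = 1, remainder 37

1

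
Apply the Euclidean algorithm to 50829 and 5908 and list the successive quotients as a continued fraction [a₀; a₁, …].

50829 ÷ 5908 → quotient 8, remainder 3565
5908 ÷ 3565 → quotient 1, remainder 2343
3565 ÷ 2343 → quotient 1, remainder 1222
2343 ÷ 1222 → quotient 1, remainder 1121
1222 ÷ 1121 → quotient 1, remainder 101
1121 ÷ 101 → quotient 11, remainder 10
101 ÷ 10 → quotient 10, remainder 1
10 ÷ 1 → quotient 10, remainder 0

[8; 1, 1, 1, 1, 11, 10, 10]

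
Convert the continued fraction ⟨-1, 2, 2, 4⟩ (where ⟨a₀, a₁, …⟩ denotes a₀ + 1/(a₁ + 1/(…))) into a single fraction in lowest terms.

Compute successive convergents:
a_0 = -1: -1/1
a_1 = 2: -1/2
a_2 = 2: -3/5
a_3 = 4: -13/22

-13/22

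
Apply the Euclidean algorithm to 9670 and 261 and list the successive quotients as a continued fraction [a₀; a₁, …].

[37; 20, 13]

9670 = 37·261 + 13, so a_0 = 37
261 = 20·13 + 1, so a_1 = 20
13 = 13·1 + 0, so a_2 = 13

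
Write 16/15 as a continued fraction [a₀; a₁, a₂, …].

16 ÷ 15 → quotient 1, remainder 1
15 ÷ 1 → quotient 15, remainder 0

[1; 15]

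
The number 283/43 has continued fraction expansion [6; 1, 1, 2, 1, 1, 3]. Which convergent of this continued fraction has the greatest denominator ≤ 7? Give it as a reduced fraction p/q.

46/7

List convergents until the denominator exceeds the bound:
a_0 = 6: 6/1  (≤ bound)
a_1 = 1: 7/1  (≤ bound)
a_2 = 1: 13/2  (≤ bound)
a_3 = 2: 33/5  (≤ bound)
a_4 = 1: 46/7  (≤ bound)
a_5 = 1: 79/12  (> 7, stop)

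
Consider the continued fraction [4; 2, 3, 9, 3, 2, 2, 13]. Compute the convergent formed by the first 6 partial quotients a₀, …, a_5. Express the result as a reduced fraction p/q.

2078/469

Build up convergents one term at a time:
a_0 = 4: 4/1
a_1 = 2: 9/2
a_2 = 3: 31/7
a_3 = 9: 288/65
a_4 = 3: 895/202
a_5 = 2: 2078/469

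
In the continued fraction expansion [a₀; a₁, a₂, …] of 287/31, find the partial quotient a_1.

287 = 9·31 + 8, so a_0 = 9
31 = 3·8 + 7, so a_1 = 3

3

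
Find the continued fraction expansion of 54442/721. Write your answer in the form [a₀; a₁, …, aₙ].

[75; 1, 1, 27, 4, 3]

⌊54442/721⌋ = 75, remainder 367
⌊721/367⌋ = 1, remainder 354
⌊367/354⌋ = 1, remainder 13
⌊354/13⌋ = 27, remainder 3
⌊13/3⌋ = 4, remainder 1
⌊3/1⌋ = 3, remainder 0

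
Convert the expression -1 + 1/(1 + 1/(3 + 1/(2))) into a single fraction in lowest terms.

a_0 = -1: -1/1
a_1 = 1: 0/1
a_2 = 3: -1/4
a_3 = 2: -2/9

-2/9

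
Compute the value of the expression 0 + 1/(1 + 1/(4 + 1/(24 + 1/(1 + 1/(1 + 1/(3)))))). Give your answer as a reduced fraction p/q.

a_0 = 0: 0/1
a_1 = 1: 1/1
a_2 = 4: 4/5
a_3 = 24: 97/121
a_4 = 1: 101/126
a_5 = 1: 198/247
a_6 = 3: 695/867

695/867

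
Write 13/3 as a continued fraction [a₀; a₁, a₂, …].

[4; 3]

Run the Euclidean algorithm, recording each quotient:
⌊13/3⌋ = 4, remainder 1
⌊3/1⌋ = 3, remainder 0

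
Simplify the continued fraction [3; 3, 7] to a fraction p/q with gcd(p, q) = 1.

a_0 = 3: 3/1
a_1 = 3: 10/3
a_2 = 7: 73/22

73/22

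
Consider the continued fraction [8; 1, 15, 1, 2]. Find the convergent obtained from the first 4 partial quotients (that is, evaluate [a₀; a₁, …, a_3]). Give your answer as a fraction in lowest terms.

Compute successive convergents:
a_0 = 8: 8/1
a_1 = 1: 9/1
a_2 = 15: 143/16
a_3 = 1: 152/17

152/17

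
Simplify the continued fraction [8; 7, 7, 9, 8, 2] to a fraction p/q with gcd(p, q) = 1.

64054/7869

Collapse the nested fraction from the inside out:
Start with 2.
8 + 1/(2/1) = 8 + 1/2 = 17/2
9 + 1/(17/2) = 9 + 2/17 = 155/17
7 + 1/(155/17) = 7 + 17/155 = 1102/155
7 + 1/(1102/155) = 7 + 155/1102 = 7869/1102
8 + 1/(7869/1102) = 8 + 1102/7869 = 64054/7869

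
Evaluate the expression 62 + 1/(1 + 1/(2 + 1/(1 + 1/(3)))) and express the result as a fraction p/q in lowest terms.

a_0 = 62: 62/1
a_1 = 1: 63/1
a_2 = 2: 188/3
a_3 = 1: 251/4
a_4 = 3: 941/15

941/15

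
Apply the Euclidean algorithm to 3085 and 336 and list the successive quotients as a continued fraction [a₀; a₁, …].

3085 ÷ 336 → quotient 9, remainder 61
336 ÷ 61 → quotient 5, remainder 31
61 ÷ 31 → quotient 1, remainder 30
31 ÷ 30 → quotient 1, remainder 1
30 ÷ 1 → quotient 30, remainder 0

[9; 5, 1, 1, 30]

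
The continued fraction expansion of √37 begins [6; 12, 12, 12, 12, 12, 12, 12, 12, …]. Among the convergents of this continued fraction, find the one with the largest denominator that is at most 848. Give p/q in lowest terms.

882/145

a_0 = 6: 6/1  (≤ bound)
a_1 = 12: 73/12  (≤ bound)
a_2 = 12: 882/145  (≤ bound)
a_3 = 12: 10657/1752  (> 848, stop)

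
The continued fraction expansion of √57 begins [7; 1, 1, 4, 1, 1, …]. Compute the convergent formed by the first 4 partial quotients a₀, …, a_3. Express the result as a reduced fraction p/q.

68/9

Collapse the nested fraction from the inside out:
Start with 4.
1 + 1/(4/1) = 1 + 1/4 = 5/4
1 + 1/(5/4) = 1 + 4/5 = 9/5
7 + 1/(9/5) = 7 + 5/9 = 68/9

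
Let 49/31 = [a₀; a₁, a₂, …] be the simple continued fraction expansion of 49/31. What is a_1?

1

⌊49/31⌋ = 1, remainder 18
⌊31/18⌋ = 1, remainder 13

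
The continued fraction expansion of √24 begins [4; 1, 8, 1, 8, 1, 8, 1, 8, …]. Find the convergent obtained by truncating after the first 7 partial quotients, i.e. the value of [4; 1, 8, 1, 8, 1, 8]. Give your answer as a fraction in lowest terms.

a_0 = 4: 4/1
a_1 = 1: 5/1
a_2 = 8: 44/9
a_3 = 1: 49/10
a_4 = 8: 436/89
a_5 = 1: 485/99
a_6 = 8: 4316/881

4316/881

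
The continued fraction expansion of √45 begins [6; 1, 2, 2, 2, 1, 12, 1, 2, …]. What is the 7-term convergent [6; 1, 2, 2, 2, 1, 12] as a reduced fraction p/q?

Start with 12.
1 + 1/(12/1) = 1 + 1/12 = 13/12
2 + 1/(13/12) = 2 + 12/13 = 38/13
2 + 1/(38/13) = 2 + 13/38 = 89/38
2 + 1/(89/38) = 2 + 38/89 = 216/89
1 + 1/(216/89) = 1 + 89/216 = 305/216
6 + 1/(305/216) = 6 + 216/305 = 2046/305

2046/305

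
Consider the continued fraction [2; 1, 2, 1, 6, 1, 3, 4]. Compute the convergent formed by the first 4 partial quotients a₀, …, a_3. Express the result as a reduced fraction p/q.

Build up convergents one term at a time:
a_0 = 2: 2/1
a_1 = 1: 3/1
a_2 = 2: 8/3
a_3 = 1: 11/4

11/4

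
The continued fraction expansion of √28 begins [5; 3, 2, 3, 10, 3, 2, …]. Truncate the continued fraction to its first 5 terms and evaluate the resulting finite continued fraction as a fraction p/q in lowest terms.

Start with 10.
3 + 1/(10/1) = 3 + 1/10 = 31/10
2 + 1/(31/10) = 2 + 10/31 = 72/31
3 + 1/(72/31) = 3 + 31/72 = 247/72
5 + 1/(247/72) = 5 + 72/247 = 1307/247

1307/247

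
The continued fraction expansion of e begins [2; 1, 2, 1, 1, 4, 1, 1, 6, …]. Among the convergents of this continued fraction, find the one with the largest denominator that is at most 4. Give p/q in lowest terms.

11/4

List convergents until the denominator exceeds the bound:
a_0 = 2: 2/1  (≤ bound)
a_1 = 1: 3/1  (≤ bound)
a_2 = 2: 8/3  (≤ bound)
a_3 = 1: 11/4  (≤ bound)
a_4 = 1: 19/7  (> 4, stop)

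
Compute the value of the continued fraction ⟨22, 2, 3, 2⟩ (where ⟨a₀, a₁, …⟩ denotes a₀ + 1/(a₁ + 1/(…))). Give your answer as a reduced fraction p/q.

Compute successive convergents:
a_0 = 22: 22/1
a_1 = 2: 45/2
a_2 = 3: 157/7
a_3 = 2: 359/16

359/16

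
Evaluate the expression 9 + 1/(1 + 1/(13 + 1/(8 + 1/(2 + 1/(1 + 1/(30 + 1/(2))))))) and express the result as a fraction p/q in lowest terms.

Build up convergents one term at a time:
a_0 = 9: 9/1
a_1 = 1: 10/1
a_2 = 13: 139/14
a_3 = 8: 1122/113
a_4 = 2: 2383/240
a_5 = 1: 3505/353
a_6 = 30: 107533/10830
a_7 = 2: 218571/22013

218571/22013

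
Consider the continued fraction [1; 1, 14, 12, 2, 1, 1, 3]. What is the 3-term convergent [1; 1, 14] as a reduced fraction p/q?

29/15

Work from the innermost term outward:
Start with 14.
1 + 1/(14/1) = 1 + 1/14 = 15/14
1 + 1/(15/14) = 1 + 14/15 = 29/15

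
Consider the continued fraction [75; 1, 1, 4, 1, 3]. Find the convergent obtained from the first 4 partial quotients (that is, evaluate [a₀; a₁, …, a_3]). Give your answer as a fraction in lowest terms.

680/9

Start with 4.
1 + 1/(4/1) = 1 + 1/4 = 5/4
1 + 1/(5/4) = 1 + 4/5 = 9/5
75 + 1/(9/5) = 75 + 5/9 = 680/9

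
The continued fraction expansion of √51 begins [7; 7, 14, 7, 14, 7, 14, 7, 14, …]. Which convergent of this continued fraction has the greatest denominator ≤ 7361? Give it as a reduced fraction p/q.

List convergents until the denominator exceeds the bound:
a_0 = 7: 7/1  (≤ bound)
a_1 = 7: 50/7  (≤ bound)
a_2 = 14: 707/99  (≤ bound)
a_3 = 7: 4999/700  (≤ bound)
a_4 = 14: 70693/9899  (> 7361, stop)

4999/700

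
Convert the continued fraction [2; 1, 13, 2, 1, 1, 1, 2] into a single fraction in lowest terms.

885/302

a_0 = 2: 2/1
a_1 = 1: 3/1
a_2 = 13: 41/14
a_3 = 2: 85/29
a_4 = 1: 126/43
a_5 = 1: 211/72
a_6 = 1: 337/115
a_7 = 2: 885/302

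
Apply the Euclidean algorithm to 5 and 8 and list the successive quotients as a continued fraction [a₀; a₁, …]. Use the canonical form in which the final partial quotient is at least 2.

⌊5/8⌋ = 0, remainder 5
⌊8/5⌋ = 1, remainder 3
⌊5/3⌋ = 1, remainder 2
⌊3/2⌋ = 1, remainder 1
⌊2/1⌋ = 2, remainder 0

[0; 1, 1, 1, 2]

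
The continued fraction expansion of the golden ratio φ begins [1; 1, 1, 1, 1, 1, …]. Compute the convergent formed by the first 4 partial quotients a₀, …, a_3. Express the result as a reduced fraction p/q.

a_0 = 1: 1/1
a_1 = 1: 2/1
a_2 = 1: 3/2
a_3 = 1: 5/3

5/3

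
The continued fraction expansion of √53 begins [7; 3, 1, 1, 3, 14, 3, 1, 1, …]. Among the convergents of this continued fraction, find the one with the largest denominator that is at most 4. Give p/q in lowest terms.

29/4

List convergents until the denominator exceeds the bound:
a_0 = 7: 7/1  (≤ bound)
a_1 = 3: 22/3  (≤ bound)
a_2 = 1: 29/4  (≤ bound)
a_3 = 1: 51/7  (> 4, stop)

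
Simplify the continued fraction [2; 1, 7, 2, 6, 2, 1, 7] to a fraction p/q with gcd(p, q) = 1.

7683/2666

Starting at the tail and folding back:
Start with 7.
1 + 1/(7/1) = 1 + 1/7 = 8/7
2 + 1/(8/7) = 2 + 7/8 = 23/8
6 + 1/(23/8) = 6 + 8/23 = 146/23
2 + 1/(146/23) = 2 + 23/146 = 315/146
7 + 1/(315/146) = 7 + 146/315 = 2351/315
1 + 1/(2351/315) = 1 + 315/2351 = 2666/2351
2 + 1/(2666/2351) = 2 + 2351/2666 = 7683/2666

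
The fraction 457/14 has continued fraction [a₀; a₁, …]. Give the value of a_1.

⌊457/14⌋ = 32, remainder 9
⌊14/9⌋ = 1, remainder 5

1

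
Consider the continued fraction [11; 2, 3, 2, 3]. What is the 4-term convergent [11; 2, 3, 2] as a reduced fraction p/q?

183/16

a_0 = 11: 11/1
a_1 = 2: 23/2
a_2 = 3: 80/7
a_3 = 2: 183/16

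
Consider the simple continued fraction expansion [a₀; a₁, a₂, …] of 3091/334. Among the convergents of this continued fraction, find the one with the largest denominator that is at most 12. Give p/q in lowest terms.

a_0 = 9: 9/1  (≤ bound)
a_1 = 3: 28/3  (≤ bound)
a_2 = 1: 37/4  (≤ bound)
a_3 = 13: 509/55  (> 12, stop)

37/4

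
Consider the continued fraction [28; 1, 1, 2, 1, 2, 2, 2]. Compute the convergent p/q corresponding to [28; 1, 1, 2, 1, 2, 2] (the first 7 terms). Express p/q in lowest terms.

Start with 2.
2 + 1/(2/1) = 2 + 1/2 = 5/2
1 + 1/(5/2) = 1 + 2/5 = 7/5
2 + 1/(7/5) = 2 + 5/7 = 19/7
1 + 1/(19/7) = 1 + 7/19 = 26/19
1 + 1/(26/19) = 1 + 19/26 = 45/26
28 + 1/(45/26) = 28 + 26/45 = 1286/45

1286/45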